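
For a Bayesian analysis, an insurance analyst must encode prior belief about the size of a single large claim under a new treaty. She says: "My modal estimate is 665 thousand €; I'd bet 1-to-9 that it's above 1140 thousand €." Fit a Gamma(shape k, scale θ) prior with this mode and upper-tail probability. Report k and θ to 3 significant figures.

Gamma(k,θ) with k>1 has mode (k−1)θ, so θ = 665/(k−1).
Need P(X < 1140) = 0.9 with θ tied to k this way. Start at k = 2, θ = 665: P(X<1140) ≈ 0.511.
Too low — raise k to concentrate. Iterating converges to k ≈ 7.52.
Then θ = 665/(7.52−1) ≈ 102.

k ≈ 7.52, θ ≈ 102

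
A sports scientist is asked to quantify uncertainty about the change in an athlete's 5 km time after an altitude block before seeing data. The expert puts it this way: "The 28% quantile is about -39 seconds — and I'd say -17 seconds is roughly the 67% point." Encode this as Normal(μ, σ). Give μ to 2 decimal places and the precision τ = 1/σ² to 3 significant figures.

μ = -26.46, τ = 0.00216

For Normal(μ,σ), the p-quantile is μ + z_p·σ. Here z_{0.28} = -0.5828, z_{0.67} = 0.4399.
So -39 = μ − 0.5828σ and -17 = μ + 0.4399σ.
Subtracting: σ = (-17 − -39)/(0.4399 − (-0.5828)) = 21.51.
Then μ = -39 − (-0.5828)·21.51 = -26.46.
Precision τ = 1/σ² = 1/21.51² = 0.00216.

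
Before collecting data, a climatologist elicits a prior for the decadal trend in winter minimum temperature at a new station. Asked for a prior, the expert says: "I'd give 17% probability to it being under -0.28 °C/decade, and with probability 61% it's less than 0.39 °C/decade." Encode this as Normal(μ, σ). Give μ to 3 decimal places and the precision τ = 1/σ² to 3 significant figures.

For Normal(μ,σ), the p-quantile is μ + z_p·σ. Here z_{0.17} = -0.9542, z_{0.61} = 0.2793.
So -0.28 = μ − 0.9542σ and 0.39 = μ + 0.2793σ.
Subtracting: σ = (0.39 − -0.28)/(0.2793 − (-0.9542)) = 0.543.
Then μ = -0.28 − (-0.9542)·0.543 = 0.238.
Precision τ = 1/σ² = 1/0.5432² = 3.39.

μ = 0.238, τ = 3.39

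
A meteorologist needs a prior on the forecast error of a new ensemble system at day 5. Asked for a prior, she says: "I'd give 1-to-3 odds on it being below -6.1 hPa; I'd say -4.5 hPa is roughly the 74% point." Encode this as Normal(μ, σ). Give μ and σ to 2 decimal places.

μ = -5.28, σ = 1.21

For Normal(μ,σ), the p-quantile is μ + z_p·σ. Here z_{0.25} = -0.6745, z_{0.74} = 0.6433.
So -6.1 = μ − 0.6745σ and -4.5 = μ + 0.6433σ.
Subtracting: σ = (-4.5 − -6.1)/(0.6433 − (-0.6745)) = 1.21.
Then μ = -6.1 − (-0.6745)·1.21 = -5.28.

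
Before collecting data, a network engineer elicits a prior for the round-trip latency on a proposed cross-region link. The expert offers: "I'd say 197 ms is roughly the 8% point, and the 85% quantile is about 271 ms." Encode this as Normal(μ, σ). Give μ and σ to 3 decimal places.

μ = 239.587, σ = 30.309

For Normal(μ,σ), the p-quantile is μ + z_p·σ. Here z_{0.08} = -1.405, z_{0.85} = 1.036.
So 197 = μ − 1.405σ and 271 = μ + 1.036σ.
Subtracting: σ = (271 − 197)/(1.036 − (-1.405)) = 30.309.
Then μ = 197 − (-1.405)·30.309 = 239.587.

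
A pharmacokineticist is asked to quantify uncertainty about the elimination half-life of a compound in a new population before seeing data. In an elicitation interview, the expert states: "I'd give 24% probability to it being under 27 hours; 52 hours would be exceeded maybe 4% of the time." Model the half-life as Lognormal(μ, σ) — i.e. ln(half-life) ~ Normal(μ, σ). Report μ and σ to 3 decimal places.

μ ≈ 3.484, σ ≈ 0.267

If T ~ Lognormal(μ,σ) then ln T ~ Normal(μ,σ), so the p-quantile of ln T is μ + z_p·σ.
ln(27) = 3.296 and ln(52) = 3.951; z_{0.24} = -0.7063, z_{0.96} = 1.751.
σ = (3.951 − 3.296)/(1.751 − (-0.7063)) = 0.267.
μ = 3.296 − (-0.7063)·0.267 = 3.484.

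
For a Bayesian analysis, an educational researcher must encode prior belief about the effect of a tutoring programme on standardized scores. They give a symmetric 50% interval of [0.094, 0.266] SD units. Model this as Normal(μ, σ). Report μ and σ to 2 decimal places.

μ = 0.18, σ = 0.13

A symmetric 50% interval runs μ ± z·σ with z = 0.6745.
Half-width = 0.086, so σ = 0.086/0.6745 = 0.13.
μ is the interval midpoint, 0.18.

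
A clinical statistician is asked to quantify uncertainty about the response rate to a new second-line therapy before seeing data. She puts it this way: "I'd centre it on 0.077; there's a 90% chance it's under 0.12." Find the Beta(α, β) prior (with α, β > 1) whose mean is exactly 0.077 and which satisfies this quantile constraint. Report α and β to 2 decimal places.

α ≈ 5.27, β ≈ 63.13

With mean 0.077 fixed, write α = 0.077s, β = 0.923s where s = α+β.
Need P(θ < 0.12) = 0.9 under Beta(0.077s, 0.923s). Normal approximation: (q−m)/√(m(1−m)/s) ≈ z_{0.9} = 1.28, so s ≈ 0.077·0.923·(1.28)²/(0.12−0.077)² = 63.1.
At s = 63.1: P(θ<0.12) ≈ 0.893. Adjusting to match 0.9 gives s ≈ 68.40.
So α = 0.077·68.40 ≈ 5.27, β = 0.923·68.40 ≈ 63.13.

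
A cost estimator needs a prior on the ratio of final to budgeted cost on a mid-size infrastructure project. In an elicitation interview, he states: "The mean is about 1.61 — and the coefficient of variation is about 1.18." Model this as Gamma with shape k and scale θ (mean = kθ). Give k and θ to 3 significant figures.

For Gamma(k, scale θ): mean = kθ, variance = kθ², so CV = 1/√k.
CV = 1.18, hence k = 1/CV² = 0.718.
Then θ = mean/k = 1.61/0.718 = 2.24.

k ≈ 0.718, θ ≈ 2.24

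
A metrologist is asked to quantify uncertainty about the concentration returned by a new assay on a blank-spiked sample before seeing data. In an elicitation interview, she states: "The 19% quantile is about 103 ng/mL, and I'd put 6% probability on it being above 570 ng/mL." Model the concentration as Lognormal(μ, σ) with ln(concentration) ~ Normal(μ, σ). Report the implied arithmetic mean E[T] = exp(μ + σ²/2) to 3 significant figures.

E[T] ≈ 245 ng/mL

If T ~ Lognormal(μ,σ) then ln T ~ Normal(μ,σ), so the p-quantile of ln T is μ + z_p·σ.
ln(103) = 4.635 and ln(570) = 6.346; z_{0.19} = -0.8779, z_{0.94} = 1.555.
σ = (6.346 − 4.635)/(1.555 − (-0.8779)) = 0.703.
μ = 4.635 − (-0.8779)·0.703 = 5.252.
E[T] = exp(μ + σ²/2) = exp(5.252 + 0.2473) = 245 ng/mL.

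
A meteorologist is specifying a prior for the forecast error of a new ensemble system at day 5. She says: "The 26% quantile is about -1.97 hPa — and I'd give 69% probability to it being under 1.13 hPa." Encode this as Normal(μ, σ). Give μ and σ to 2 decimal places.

For Normal(μ,σ), the p-quantile is μ + z_p·σ. Here z_{0.26} = -0.6433, z_{0.69} = 0.4959.
So -1.97 = μ − 0.6433σ and 1.13 = μ + 0.4959σ.
Subtracting: σ = (1.13 − -1.97)/(0.4959 − (-0.6433)) = 2.72.
Then μ = -1.97 − (-0.6433)·2.72 = -0.22.

μ = -0.22, σ = 2.72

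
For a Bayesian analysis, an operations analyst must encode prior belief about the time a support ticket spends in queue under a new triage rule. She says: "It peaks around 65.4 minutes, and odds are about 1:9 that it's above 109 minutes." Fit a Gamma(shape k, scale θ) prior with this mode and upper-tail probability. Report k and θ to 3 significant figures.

k ≈ 8.24, θ ≈ 9.04

Gamma(k,θ) with k>1 has mode (k−1)θ, so θ = 65.4/(k−1).
Need P(X < 109) = 0.9 with θ tied to k this way. Start at k = 2, θ = 65.4: P(X<109) ≈ 0.496.
Too low — raise k to concentrate. Iterating converges to k ≈ 8.24.
Then θ = 65.4/(8.24−1) ≈ 9.04.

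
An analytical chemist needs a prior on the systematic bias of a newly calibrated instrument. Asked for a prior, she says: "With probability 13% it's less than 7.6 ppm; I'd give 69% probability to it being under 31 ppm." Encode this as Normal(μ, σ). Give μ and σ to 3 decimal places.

For Normal(μ,σ), the p-quantile is μ + z_p·σ. Here z_{0.13} = -1.126, z_{0.69} = 0.4959.
So 7.6 = μ − 1.126σ and 31 = μ + 0.4959σ.
Subtracting: σ = (31 − 7.6)/(0.4959 − (-1.126)) = 14.424.
Then μ = 7.6 − (-1.126)·14.424 = 23.848.

μ = 23.848, σ = 14.424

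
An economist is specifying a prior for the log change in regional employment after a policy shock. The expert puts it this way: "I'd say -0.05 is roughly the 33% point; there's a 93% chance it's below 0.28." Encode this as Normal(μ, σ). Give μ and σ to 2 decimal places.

The p-quantile of Normal(μ,σ) is μ + z_p·σ, with z_{0.33} = -0.4399 and z_{0.93} = 1.476.
Eliminate σ: μ = (z₂·x₁ − z₁·x₂)/(z₂ − z₁) = (1.476·-0.05 − (-0.4399)·0.28)/1.916 = 0.03.
Then σ = (x₂ − x₁)/(z₂ − z₁) = (0.28 − -0.05)/1.916 = 0.17.

μ = 0.03, σ = 0.17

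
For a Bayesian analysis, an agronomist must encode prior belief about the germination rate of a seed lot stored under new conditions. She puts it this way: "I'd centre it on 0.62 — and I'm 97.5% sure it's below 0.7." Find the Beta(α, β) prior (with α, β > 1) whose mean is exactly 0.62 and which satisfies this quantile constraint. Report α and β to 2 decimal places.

With mean 0.62 fixed, write α = 0.62s, β = 0.38s where s = α+β.
Need P(θ < 0.7) = 0.975 under Beta(0.62s, 0.38s). Normal approximation: (q−m)/√(m(1−m)/s) ≈ z_{0.975} = 1.96, so s ≈ 0.62·0.38·(1.96)²/(0.7−0.62)² = 141.4.
At s = 141.4: P(θ<0.7) ≈ 0.978. Adjusting to match 0.975 gives s ≈ 134.13.
So α = 0.62·134.13 ≈ 83.16, β = 0.38·134.13 ≈ 50.97.

α ≈ 83.16, β ≈ 50.97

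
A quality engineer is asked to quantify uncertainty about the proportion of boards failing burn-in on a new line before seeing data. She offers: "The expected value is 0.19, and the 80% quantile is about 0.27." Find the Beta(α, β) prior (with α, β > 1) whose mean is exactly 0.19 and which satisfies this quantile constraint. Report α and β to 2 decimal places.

With mean 0.19 fixed, write α = 0.19s, β = 0.81s where s = α+β.
Need P(θ < 0.27) = 0.8 under Beta(0.19s, 0.81s). Normal approximation: (q−m)/√(m(1−m)/s) ≈ z_{0.8} = 0.842, so s ≈ 0.19·0.81·(0.842)²/(0.27−0.19)² = 17.0.
At s = 17.0: P(θ<0.27) ≈ 0.812. Adjusting to match 0.8 gives s ≈ 14.77.
So α = 0.19·14.77 ≈ 2.81, β = 0.81·14.77 ≈ 11.96.

α ≈ 2.81, β ≈ 11.96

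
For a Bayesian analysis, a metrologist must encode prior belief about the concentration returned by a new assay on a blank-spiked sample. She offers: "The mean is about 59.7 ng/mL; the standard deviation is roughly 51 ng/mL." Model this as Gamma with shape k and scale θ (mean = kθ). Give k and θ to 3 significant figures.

For Gamma(k, scale θ): mean = kθ, variance = kθ², so CV = 1/√k.
CV = SD/mean = 51/59.7 = 0.8543, hence k = 1/CV² = 1.37.
Then θ = mean/k = 59.7/1.37 = 43.6.

k ≈ 1.37, θ ≈ 43.6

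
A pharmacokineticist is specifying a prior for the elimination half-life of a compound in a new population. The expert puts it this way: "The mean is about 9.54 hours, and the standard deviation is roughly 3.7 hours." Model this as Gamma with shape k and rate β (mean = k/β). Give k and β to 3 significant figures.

k ≈ 6.65, β ≈ 0.697

For Gamma(k, rate β): mean = k/β, variance = k/β², so CV = 1/√k.
CV = SD/mean = 3.7/9.54 = 0.3878, hence k = 1/CV² = 6.65.
Then β = k/mean = 6.65/9.54 = 0.697.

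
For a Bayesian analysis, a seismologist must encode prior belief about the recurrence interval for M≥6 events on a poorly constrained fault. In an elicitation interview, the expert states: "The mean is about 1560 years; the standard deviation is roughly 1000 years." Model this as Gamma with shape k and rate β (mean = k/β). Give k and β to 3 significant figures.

For Gamma(k, rate β): mean = k/β, variance = k/β², so CV = 1/√k.
CV = SD/mean = 1000/1560 = 0.641, hence k = 1/CV² = 2.43.
Then β = k/mean = 2.43/1560 = 0.00156.

k ≈ 2.43, β ≈ 0.00156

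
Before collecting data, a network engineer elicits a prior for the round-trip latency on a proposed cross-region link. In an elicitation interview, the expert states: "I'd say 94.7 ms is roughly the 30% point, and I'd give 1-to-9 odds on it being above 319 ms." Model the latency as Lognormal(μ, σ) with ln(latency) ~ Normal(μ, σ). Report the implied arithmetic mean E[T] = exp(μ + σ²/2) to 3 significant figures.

If T ~ Lognormal(μ,σ) then ln T ~ Normal(μ,σ), so the p-quantile of ln T is μ + z_p·σ.
ln(94.7) = 4.551 and ln(319) = 5.765; z_{0.3} = -0.5244, z_{0.9} = 1.282.
σ = (5.765 − 4.551)/(1.282 − (-0.5244)) = 0.672.
μ = 4.551 − (-0.5244)·0.672 = 4.903.
E[T] = exp(μ + σ²/2) = exp(4.903 + 0.2261) = 169 ms.

E[T] ≈ 169 ms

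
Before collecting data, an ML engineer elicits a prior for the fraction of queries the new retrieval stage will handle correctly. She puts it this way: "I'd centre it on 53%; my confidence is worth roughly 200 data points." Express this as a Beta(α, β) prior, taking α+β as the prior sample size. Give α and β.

α = 106, β = 94

Under the effective-sample-size interpretation, Beta(α, β) has prior mean α/(α+β) and prior sample size α+β.
So α+β = 200 and α/(α+β) = 0.53, giving α = 0.53·200 = 106 and β = 200 − 106 = 94.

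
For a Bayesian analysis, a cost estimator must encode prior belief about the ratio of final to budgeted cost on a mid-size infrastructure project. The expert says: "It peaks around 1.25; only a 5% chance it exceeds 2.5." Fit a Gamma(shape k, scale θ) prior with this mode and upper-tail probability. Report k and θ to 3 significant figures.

Gamma(k,θ) with k>1 has mode (k−1)θ, so θ = 1.25/(k−1).
Need P(X < 2.5) = 0.95 with θ tied to k this way. Start at k = 2, θ = 1.25: P(X<2.5) ≈ 0.594.
Too low — raise k to concentrate. Iterating converges to k ≈ 6.77.
Then θ = 1.25/(6.77−1) ≈ 0.217.

k ≈ 6.77, θ ≈ 0.217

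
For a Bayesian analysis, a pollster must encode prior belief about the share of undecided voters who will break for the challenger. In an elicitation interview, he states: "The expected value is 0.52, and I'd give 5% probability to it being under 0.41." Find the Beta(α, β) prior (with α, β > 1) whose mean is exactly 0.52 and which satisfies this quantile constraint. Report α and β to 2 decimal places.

With mean 0.52 fixed, write α = 0.52s, β = 0.48s where s = α+β.
Need P(θ < 0.41) = 0.05 under Beta(0.52s, 0.48s). Normal approximation: (q−m)/√(m(1−m)/s) ≈ z_{0.05} = -1.64, so s ≈ 0.52·0.48·(-1.64)²/(0.41−0.52)² = 55.8.
At s = 55.8: P(θ<0.41) ≈ 0.049. Adjusting to match 0.05 gives s ≈ 55.36.
So α = 0.52·55.36 ≈ 28.79, β = 0.48·55.36 ≈ 26.57.

α ≈ 28.79, β ≈ 26.57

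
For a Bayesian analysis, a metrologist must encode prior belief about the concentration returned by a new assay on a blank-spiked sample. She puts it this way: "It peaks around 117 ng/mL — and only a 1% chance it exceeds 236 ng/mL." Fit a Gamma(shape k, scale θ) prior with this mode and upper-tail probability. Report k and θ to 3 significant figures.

Gamma(k,θ) with k>1 has mode (k−1)θ, so θ = 117/(k−1).
Need P(X < 236) = 0.99 with θ tied to k this way. Start at k = 2, θ = 117: P(X<236) ≈ 0.599.
Too low — raise k to concentrate. Iterating converges to k ≈ 11.
Then θ = 117/(11−1) ≈ 11.7.

k ≈ 11, θ ≈ 11.7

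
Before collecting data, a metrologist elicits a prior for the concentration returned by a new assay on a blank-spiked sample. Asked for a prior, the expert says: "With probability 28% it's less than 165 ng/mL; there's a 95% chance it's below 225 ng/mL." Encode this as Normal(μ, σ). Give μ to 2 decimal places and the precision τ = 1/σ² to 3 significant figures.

μ = 180.70, τ = 0.00138

The p-quantile of Normal(μ,σ) is μ + z_p·σ, with z_{0.28} = -0.5828 and z_{0.95} = 1.645.
Eliminate σ: μ = (z₂·x₁ − z₁·x₂)/(z₂ − z₁) = (1.645·165 − (-0.5828)·225)/2.228 = 180.70.
Then σ = (x₂ − x₁)/(z₂ − z₁) = (225 − 165)/2.228 = 26.93.
Precision τ = 1/σ² = 1/26.93² = 0.00138.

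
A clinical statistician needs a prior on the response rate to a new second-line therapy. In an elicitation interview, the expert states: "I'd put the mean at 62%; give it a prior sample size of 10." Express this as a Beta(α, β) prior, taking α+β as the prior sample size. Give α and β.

α = 6.2, β = 3.8

Under the effective-sample-size interpretation, Beta(α, β) has prior mean α/(α+β) and prior sample size α+β.
So α+β = 10 and α/(α+β) = 0.62, giving α = 0.62·10 = 6.2 and β = 10 − 6.2 = 3.8.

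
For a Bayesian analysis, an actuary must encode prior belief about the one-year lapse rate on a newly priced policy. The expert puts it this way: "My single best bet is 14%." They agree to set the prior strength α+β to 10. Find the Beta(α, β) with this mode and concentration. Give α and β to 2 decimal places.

For α,β > 1 the Beta mode is (α−1)/(α+β−2). With α+β = 10, the mode is (α−1)/8.
Set (α−1)/8 = 0.14 → α = 1 + 0.14·8 = 2.12.
β = 10 − α = 7.88.

α = 2.12, β = 7.88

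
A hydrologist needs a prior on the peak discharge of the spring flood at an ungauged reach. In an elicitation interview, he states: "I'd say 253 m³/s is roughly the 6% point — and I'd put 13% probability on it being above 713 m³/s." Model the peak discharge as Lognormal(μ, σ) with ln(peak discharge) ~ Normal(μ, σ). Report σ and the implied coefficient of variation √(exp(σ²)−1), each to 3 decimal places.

If T ~ Lognormal(μ,σ) then ln T ~ Normal(μ,σ), so the p-quantile of ln T is μ + z_p·σ.
ln(253) = 5.533 and ln(713) = 6.569; z_{0.06} = -1.555, z_{0.87} = 1.126.
σ = (6.569 − 5.533)/(1.126 − (-1.555)) = 0.386.
μ = 5.533 − (-1.555)·0.386 = 6.134.
CV = √(exp(σ²)−1) = √(exp(0.1493)−1) = 0.401.

σ ≈ 0.386, CV ≈ 0.401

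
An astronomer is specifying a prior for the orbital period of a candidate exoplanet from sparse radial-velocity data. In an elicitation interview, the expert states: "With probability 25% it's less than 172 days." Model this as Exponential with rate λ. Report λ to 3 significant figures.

λ ≈ 0.00167

P(T < 172.0) = 1 − e^(−λ·172.0) = 0.25, so λ = −ln(1−0.25)/172.0 = −ln(0.75)/172.0 = 0.00167.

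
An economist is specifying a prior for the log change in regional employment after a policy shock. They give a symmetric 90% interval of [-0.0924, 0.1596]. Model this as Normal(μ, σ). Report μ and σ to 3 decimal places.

A symmetric 90% interval runs μ ± z·σ with z = 1.645.
Half-width = 0.126, so σ = 0.126/1.645 = 0.077.
μ is the interval midpoint, 0.034.

μ = 0.034, σ = 0.077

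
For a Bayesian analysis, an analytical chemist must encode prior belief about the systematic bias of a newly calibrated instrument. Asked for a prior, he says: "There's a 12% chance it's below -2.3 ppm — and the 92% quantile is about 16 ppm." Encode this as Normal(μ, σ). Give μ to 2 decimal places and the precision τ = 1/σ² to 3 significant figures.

The p-quantile of Normal(μ,σ) is μ + z_p·σ, with z_{0.12} = -1.175 and z_{0.92} = 1.405.
Eliminate σ: μ = (z₂·x₁ − z₁·x₂)/(z₂ − z₁) = (1.405·-2.3 − (-1.175)·16)/2.58 = 6.03.
Then σ = (x₂ − x₁)/(z₂ − z₁) = (16 − -2.3)/2.58 = 7.09.
Precision τ = 1/σ² = 1/7.093² = 0.0199.

μ = 6.03, τ = 0.0199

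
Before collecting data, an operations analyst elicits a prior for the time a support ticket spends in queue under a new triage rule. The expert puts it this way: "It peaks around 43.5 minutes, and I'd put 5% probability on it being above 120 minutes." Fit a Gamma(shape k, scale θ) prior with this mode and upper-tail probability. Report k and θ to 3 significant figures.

k ≈ 3.6, θ ≈ 16.7

Gamma(k,θ) with k>1 has mode (k−1)θ, so θ = 43.5/(k−1).
Need P(X < 120) = 0.95 with θ tied to k this way. Start at k = 2, θ = 43.5: P(X<120) ≈ 0.762.
Too low — raise k to concentrate. Iterating converges to k ≈ 3.6.
Then θ = 43.5/(3.6−1) ≈ 16.7.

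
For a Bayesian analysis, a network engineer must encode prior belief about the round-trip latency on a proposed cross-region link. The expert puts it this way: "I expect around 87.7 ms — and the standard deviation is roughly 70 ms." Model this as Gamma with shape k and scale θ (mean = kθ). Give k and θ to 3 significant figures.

k ≈ 1.57, θ ≈ 55.9

For Gamma(k, scale θ): mean = kθ, variance = kθ², so CV = 1/√k.
CV = SD/mean = 70/87.7 = 0.7982, hence k = 1/CV² = 1.57.
Then θ = mean/k = 87.7/1.57 = 55.9.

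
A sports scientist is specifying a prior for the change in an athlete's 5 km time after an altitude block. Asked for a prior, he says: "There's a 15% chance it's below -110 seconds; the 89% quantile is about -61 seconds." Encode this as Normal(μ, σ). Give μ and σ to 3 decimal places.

For Normal(μ,σ), the p-quantile is μ + z_p·σ. Here z_{0.15} = -1.036, z_{0.89} = 1.227.
So -110 = μ − 1.036σ and -61 = μ + 1.227σ.
Subtracting: σ = (-61 − -110)/(1.227 − (-1.036)) = 21.653.
Then μ = -110 − (-1.036)·21.653 = -87.558.

μ = -87.558, σ = 21.653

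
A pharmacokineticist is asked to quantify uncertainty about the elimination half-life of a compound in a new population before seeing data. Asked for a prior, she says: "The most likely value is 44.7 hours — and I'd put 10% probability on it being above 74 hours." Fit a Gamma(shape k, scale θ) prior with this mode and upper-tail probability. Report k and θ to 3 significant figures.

k ≈ 8.43, θ ≈ 6.02

Gamma(k,θ) with k>1 has mode (k−1)θ, so θ = 44.7/(k−1).
Need P(X < 74) = 0.9 with θ tied to k this way. Start at k = 2, θ = 44.7: P(X<74) ≈ 0.493.
Too low — raise k to concentrate. Iterating converges to k ≈ 8.43.
Then θ = 44.7/(8.43−1) ≈ 6.02.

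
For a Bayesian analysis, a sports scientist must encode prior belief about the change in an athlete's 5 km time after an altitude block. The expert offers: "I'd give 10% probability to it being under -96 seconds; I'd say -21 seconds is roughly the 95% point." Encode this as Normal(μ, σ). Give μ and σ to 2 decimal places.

The p-quantile of Normal(μ,σ) is μ + z_p·σ, with z_{0.1} = -1.282 and z_{0.95} = 1.645.
Eliminate σ: μ = (z₂·x₁ − z₁·x₂)/(z₂ − z₁) = (1.645·-96 − (-1.282)·-21)/2.926 = -63.16.
Then σ = (x₂ − x₁)/(z₂ − z₁) = (-21 − -96)/2.926 = 25.63.

μ = -63.16, σ = 25.63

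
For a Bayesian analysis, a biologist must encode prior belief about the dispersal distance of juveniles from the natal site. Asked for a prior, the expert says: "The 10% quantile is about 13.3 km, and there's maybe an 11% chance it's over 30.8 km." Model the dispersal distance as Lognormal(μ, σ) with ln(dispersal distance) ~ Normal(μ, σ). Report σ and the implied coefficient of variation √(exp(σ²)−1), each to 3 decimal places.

σ ≈ 0.335, CV ≈ 0.344

If T ~ Lognormal(μ,σ) then ln T ~ Normal(μ,σ), so the p-quantile of ln T is μ + z_p·σ.
ln(13.3) = 2.588 and ln(30.8) = 3.428; z_{0.1} = -1.282, z_{0.89} = 1.227.
σ = (3.428 − 2.588)/(1.227 − (-1.282)) = 0.335.
μ = 2.588 − (-1.282)·0.335 = 3.017.
CV = √(exp(σ²)−1) = √(exp(0.1121)−1) = 0.344.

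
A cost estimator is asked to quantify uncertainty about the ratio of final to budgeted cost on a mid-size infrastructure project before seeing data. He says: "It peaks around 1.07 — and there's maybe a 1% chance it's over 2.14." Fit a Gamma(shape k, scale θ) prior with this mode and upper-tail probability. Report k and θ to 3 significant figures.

Gamma(k,θ) with k>1 has mode (k−1)θ, so θ = 1.07/(k−1).
Need P(X < 2.14) = 0.99 with θ tied to k this way. Start at k = 2, θ = 1.07: P(X<2.14) ≈ 0.594.
Too low — raise k to concentrate. Iterating converges to k ≈ 11.2.
Then θ = 1.07/(11.2−1) ≈ 0.105.

k ≈ 11.2, θ ≈ 0.105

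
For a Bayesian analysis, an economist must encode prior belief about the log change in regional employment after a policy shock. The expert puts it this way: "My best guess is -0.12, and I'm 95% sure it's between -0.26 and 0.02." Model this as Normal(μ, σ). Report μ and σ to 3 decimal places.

A symmetric 95% interval runs μ ± z·σ with z = 1.96.
Half-width = 0.14, so σ = 0.14/1.96 = 0.071.
μ is the stated best guess, -0.120.

μ = -0.120, σ = 0.071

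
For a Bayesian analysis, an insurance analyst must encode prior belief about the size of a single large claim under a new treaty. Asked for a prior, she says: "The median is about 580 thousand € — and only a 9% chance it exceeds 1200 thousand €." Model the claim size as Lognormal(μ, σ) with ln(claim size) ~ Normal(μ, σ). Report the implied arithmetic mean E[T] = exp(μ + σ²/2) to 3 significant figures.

E[T] ≈ 672 thousand €

If T ~ Lognormal(μ,σ) then ln T ~ Normal(μ,σ), so the p-quantile of ln T is μ + z_p·σ.
ln(580) = 6.363 and ln(1200) = 7.09; z_{0.5} = 0, z_{0.91} = 1.341.
σ = (7.09 − 6.363)/(1.341 − (0)) = 0.542.
μ = 6.363 − (0)·0.542 = 6.363.
E[T] = exp(μ + σ²/2) = exp(6.363 + 0.1470) = 672 thousand €.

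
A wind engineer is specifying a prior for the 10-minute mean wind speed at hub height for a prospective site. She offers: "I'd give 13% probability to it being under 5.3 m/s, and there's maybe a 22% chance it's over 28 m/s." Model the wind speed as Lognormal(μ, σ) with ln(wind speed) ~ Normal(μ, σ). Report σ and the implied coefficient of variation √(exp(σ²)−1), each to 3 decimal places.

σ ≈ 0.877, CV ≈ 1.076

If T ~ Lognormal(μ,σ) then ln T ~ Normal(μ,σ), so the p-quantile of ln T is μ + z_p·σ.
ln(5.3) = 1.668 and ln(28) = 3.332; z_{0.13} = -1.126, z_{0.78} = 0.7722.
σ = (3.332 − 1.668)/(0.7722 − (-1.126)) = 0.877.
μ = 1.668 − (-1.126)·0.877 = 2.655.
CV = √(exp(σ²)−1) = √(exp(0.7686)−1) = 1.076.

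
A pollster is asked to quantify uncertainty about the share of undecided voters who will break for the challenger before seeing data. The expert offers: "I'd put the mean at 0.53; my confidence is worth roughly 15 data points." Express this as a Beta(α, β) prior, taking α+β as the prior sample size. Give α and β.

Under the effective-sample-size interpretation, Beta(α, β) has prior mean α/(α+β) and prior sample size α+β.
So α+β = 15 and α/(α+β) = 0.53, giving α = 0.53·15 = 7.95 and β = 15 − 7.95 = 7.05.

α = 7.95, β = 7.05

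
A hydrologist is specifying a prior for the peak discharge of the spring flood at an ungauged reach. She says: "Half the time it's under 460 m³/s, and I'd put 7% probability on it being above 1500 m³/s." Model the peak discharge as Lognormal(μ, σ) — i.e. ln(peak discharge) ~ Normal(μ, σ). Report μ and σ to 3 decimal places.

If T ~ Lognormal(μ,σ) then ln T ~ Normal(μ,σ), so the p-quantile of ln T is μ + z_p·σ.
ln(460) = 6.131 and ln(1500) = 7.313; z_{0.5} = 0, z_{0.93} = 1.476.
σ = (7.313 − 6.131)/(1.476 − (0)) = 0.801.
μ = 6.131 − (0)·0.801 = 6.131.

μ ≈ 6.131, σ ≈ 0.801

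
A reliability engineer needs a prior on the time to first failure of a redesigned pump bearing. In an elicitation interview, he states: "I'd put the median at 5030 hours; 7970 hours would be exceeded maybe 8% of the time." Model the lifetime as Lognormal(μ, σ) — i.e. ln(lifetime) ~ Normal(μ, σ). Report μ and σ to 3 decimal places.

If T ~ Lognormal(μ,σ) then ln T ~ Normal(μ,σ), so the p-quantile of ln T is μ + z_p·σ.
ln(5030) = 8.523 and ln(7970) = 8.983; z_{0.5} = 0, z_{0.92} = 1.405.
σ = (8.983 − 8.523)/(1.405 − (0)) = 0.328.
μ = 8.523 − (0)·0.328 = 8.523.

μ ≈ 8.523, σ ≈ 0.328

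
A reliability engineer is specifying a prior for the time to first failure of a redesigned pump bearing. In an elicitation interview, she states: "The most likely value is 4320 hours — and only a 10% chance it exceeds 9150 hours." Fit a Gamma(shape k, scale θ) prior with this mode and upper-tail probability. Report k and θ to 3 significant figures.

k ≈ 4.41, θ ≈ 1270

Gamma(k,θ) with k>1 has mode (k−1)θ, so θ = 4320/(k−1).
Need P(X < 9150) = 0.9 with θ tied to k this way. Start at k = 2, θ = 4320: P(X<9150) ≈ 0.625.
Too low — raise k to concentrate. Iterating converges to k ≈ 4.41.
Then θ = 4320/(4.41−1) ≈ 1270.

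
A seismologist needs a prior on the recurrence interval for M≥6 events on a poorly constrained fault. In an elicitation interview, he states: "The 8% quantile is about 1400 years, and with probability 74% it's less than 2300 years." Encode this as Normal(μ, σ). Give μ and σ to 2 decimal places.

The p-quantile of Normal(μ,σ) is μ + z_p·σ, with z_{0.08} = -1.405 and z_{0.74} = 0.6433.
Eliminate σ: μ = (z₂·x₁ − z₁·x₂)/(z₂ − z₁) = (0.6433·1400 − (-1.405)·2300)/2.048 = 2017.34.
Then σ = (x₂ − x₁)/(z₂ − z₁) = (2300 − 1400)/2.048 = 439.36.

μ = 2017.34, σ = 439.36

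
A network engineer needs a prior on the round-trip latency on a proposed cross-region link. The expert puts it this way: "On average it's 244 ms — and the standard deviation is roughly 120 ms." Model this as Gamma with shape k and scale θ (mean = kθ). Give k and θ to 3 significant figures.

For Gamma(k, scale θ): mean = kθ, variance = kθ², so CV = 1/√k.
CV = SD/mean = 120/244 = 0.4918, hence k = 1/CV² = 4.13.
Then θ = mean/k = 244/4.13 = 59.

k ≈ 4.13, θ ≈ 59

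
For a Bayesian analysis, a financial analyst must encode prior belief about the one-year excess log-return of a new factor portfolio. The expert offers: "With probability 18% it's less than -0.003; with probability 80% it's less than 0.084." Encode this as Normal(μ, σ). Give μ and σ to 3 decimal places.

The p-quantile of Normal(μ,σ) is μ + z_p·σ, with z_{0.18} = -0.9154 and z_{0.8} = 0.8416.
Eliminate σ: μ = (z₂·x₁ − z₁·x₂)/(z₂ − z₁) = (0.8416·-0.003 − (-0.9154)·0.084)/1.757 = 0.042.
Then σ = (x₂ − x₁)/(z₂ − z₁) = (0.084 − -0.003)/1.757 = 0.050.

μ = 0.042, σ = 0.050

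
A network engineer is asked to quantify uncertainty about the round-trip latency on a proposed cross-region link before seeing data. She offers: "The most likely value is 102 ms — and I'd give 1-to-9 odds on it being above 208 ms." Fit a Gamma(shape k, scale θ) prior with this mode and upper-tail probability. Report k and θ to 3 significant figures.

Gamma(k,θ) with k>1 has mode (k−1)θ, so θ = 102/(k−1).
Need P(X < 208) = 0.9 with θ tied to k this way. Start at k = 2, θ = 102: P(X<208) ≈ 0.605.
Too low — raise k to concentrate. Iterating converges to k ≈ 4.78.
Then θ = 102/(4.78−1) ≈ 27.

k ≈ 4.78, θ ≈ 27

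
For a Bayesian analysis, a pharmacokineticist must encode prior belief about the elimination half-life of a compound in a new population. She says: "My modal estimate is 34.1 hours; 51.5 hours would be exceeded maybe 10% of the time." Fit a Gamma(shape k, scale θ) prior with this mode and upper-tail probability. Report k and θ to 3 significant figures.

k ≈ 12, θ ≈ 3.11

Gamma(k,θ) with k>1 has mode (k−1)θ, so θ = 34.1/(k−1).
Need P(X < 51.5) = 0.9 with θ tied to k this way. Start at k = 2, θ = 34.1: P(X<51.5) ≈ 0.446.
Too low — raise k to concentrate. Iterating converges to k ≈ 12.
Then θ = 34.1/(12−1) ≈ 3.11.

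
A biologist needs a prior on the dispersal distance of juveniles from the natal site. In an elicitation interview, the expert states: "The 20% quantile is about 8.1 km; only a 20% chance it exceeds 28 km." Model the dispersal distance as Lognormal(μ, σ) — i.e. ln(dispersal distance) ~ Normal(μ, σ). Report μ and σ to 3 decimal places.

μ ≈ 2.712, σ ≈ 0.737

If T ~ Lognormal(μ,σ) then ln T ~ Normal(μ,σ), so the p-quantile of ln T is μ + z_p·σ.
ln(8.1) = 2.092 and ln(28) = 3.332; z_{0.2} = -0.8416, z_{0.8} = 0.8416.
σ = (3.332 − 2.092)/(0.8416 − (-0.8416)) = 0.737.
μ = 2.092 − (-0.8416)·0.737 = 2.712.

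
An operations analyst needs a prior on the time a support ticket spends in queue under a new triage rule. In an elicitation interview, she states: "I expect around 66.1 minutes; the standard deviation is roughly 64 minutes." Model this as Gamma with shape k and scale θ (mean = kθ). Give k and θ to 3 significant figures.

For Gamma(k, scale θ): mean = kθ, variance = kθ², so CV = 1/√k.
CV = SD/mean = 64/66.1 = 0.9682, hence k = 1/CV² = 1.07.
Then θ = mean/k = 66.1/1.07 = 62.

k ≈ 1.07, θ ≈ 62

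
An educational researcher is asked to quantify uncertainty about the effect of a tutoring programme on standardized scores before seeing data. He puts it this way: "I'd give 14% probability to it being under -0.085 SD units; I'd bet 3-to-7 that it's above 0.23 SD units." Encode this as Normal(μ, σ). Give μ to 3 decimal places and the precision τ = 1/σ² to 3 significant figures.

μ = 0.127, τ = 26

The p-quantile of Normal(μ,σ) is μ + z_p·σ, with z_{0.14} = -1.08 and z_{0.7} = 0.5244.
Eliminate σ: μ = (z₂·x₁ − z₁·x₂)/(z₂ − z₁) = (0.5244·-0.085 − (-1.08)·0.23)/1.605 = 0.127.
Then σ = (x₂ − x₁)/(z₂ − z₁) = (0.23 − -0.085)/1.605 = 0.196.
Precision τ = 1/σ² = 1/0.1963² = 26.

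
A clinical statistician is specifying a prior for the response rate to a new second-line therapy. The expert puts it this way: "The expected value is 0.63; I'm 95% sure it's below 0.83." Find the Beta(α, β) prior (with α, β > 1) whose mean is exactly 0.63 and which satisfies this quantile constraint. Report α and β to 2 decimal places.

α ≈ 8.24, β ≈ 4.84

With mean 0.63 fixed, write α = 0.63s, β = 0.37s where s = α+β.
Need P(θ < 0.83) = 0.95 under Beta(0.63s, 0.37s). Normal approximation: (q−m)/√(m(1−m)/s) ≈ z_{0.95} = 1.64, so s ≈ 0.63·0.37·(1.64)²/(0.83−0.63)² = 15.8.
At s = 15.8: P(θ<0.83) ≈ 0.966. Adjusting to match 0.95 gives s ≈ 13.08.
So α = 0.63·13.08 ≈ 8.24, β = 0.37·13.08 ≈ 4.84.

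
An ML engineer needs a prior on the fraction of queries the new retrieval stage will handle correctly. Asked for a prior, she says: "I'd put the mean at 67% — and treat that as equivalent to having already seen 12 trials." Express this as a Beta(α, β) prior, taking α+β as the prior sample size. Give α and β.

Under the effective-sample-size interpretation, Beta(α, β) has prior mean α/(α+β) and prior sample size α+β.
So α+β = 12 and α/(α+β) = 0.67, giving α = 0.67·12 = 8.04 and β = 12 − 8.04 = 3.96.

α = 8.04, β = 3.96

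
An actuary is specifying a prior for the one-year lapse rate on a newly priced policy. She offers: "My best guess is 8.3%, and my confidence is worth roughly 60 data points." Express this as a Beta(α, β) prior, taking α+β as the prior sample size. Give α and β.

Under the effective-sample-size interpretation, Beta(α, β) has prior mean α/(α+β) and prior sample size α+β.
So α+β = 60 and α/(α+β) = 0.083, giving α = 0.083·60 = 4.98 and β = 60 − 4.98 = 55.02.

α = 4.98, β = 55.02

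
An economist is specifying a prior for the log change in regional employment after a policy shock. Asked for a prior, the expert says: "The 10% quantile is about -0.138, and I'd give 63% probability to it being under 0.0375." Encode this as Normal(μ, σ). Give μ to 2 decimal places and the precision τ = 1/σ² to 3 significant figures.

μ = 0.00, τ = 84.5

The p-quantile of Normal(μ,σ) is μ + z_p·σ, with z_{0.1} = -1.282 and z_{0.63} = 0.3319.
Eliminate σ: μ = (z₂·x₁ − z₁·x₂)/(z₂ − z₁) = (0.3319·-0.138 − (-1.282)·0.0375)/1.613 = 0.00.
Then σ = (x₂ − x₁)/(z₂ − z₁) = (0.0375 − -0.138)/1.613 = 0.11.
Precision τ = 1/σ² = 1/0.1088² = 84.5.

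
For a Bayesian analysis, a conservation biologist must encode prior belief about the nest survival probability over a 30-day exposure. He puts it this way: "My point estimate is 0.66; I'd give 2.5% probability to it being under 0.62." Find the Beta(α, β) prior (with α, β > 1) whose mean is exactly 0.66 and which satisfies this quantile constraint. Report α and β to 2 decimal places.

With mean 0.66 fixed, write α = 0.66s, β = 0.34s where s = α+β.
Need P(θ < 0.62) = 0.025 under Beta(0.66s, 0.34s). Normal approximation: (q−m)/√(m(1−m)/s) ≈ z_{0.025} = -1.96, so s ≈ 0.66·0.34·(-1.96)²/(0.62−0.66)² = 538.8.
At s = 538.8: P(θ<0.62) ≈ 0.026. Adjusting to match 0.025 gives s ≈ 552.35.
So α = 0.66·552.35 ≈ 364.55, β = 0.34·552.35 ≈ 187.80.

α ≈ 364.55, β ≈ 187.80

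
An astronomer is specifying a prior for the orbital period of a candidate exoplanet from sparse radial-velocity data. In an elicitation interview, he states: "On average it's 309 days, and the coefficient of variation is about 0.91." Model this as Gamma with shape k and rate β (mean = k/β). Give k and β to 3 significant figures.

k ≈ 1.21, β ≈ 0.00391

For Gamma(k, rate β): mean = k/β, variance = k/β², so CV = 1/√k.
CV = 0.91, hence k = 1/CV² = 1.21.
Then β = k/mean = 1.21/309 = 0.00391.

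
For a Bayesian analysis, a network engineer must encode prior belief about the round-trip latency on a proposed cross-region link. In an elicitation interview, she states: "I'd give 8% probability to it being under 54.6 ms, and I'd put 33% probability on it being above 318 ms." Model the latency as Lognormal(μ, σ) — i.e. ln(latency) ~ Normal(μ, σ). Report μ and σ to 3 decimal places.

μ ≈ 5.342, σ ≈ 0.955

If T ~ Lognormal(μ,σ) then ln T ~ Normal(μ,σ), so the p-quantile of ln T is μ + z_p·σ.
ln(54.6) = 4 and ln(318) = 5.762; z_{0.08} = -1.405, z_{0.67} = 0.4399.
σ = (5.762 − 4)/(0.4399 − (-1.405)) = 0.955.
μ = 4 − (-1.405)·0.955 = 5.342.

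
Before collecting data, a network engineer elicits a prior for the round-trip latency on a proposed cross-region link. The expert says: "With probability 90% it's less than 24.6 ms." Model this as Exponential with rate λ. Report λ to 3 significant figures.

P(T < 24.6) = 1 − e^(−λ·24.6) = 0.9, so λ = −ln(1−0.9)/24.6 = −ln(0.1)/24.6 = 0.0936.

λ ≈ 0.0936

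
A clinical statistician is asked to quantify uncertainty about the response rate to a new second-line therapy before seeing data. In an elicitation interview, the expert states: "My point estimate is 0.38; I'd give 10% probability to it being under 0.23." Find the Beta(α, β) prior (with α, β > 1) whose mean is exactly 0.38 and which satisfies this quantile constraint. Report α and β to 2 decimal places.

With mean 0.38 fixed, write α = 0.38s, β = 0.62s where s = α+β.
Need P(θ < 0.23) = 0.1 under Beta(0.38s, 0.62s). Normal approximation: (q−m)/√(m(1−m)/s) ≈ z_{0.1} = -1.28, so s ≈ 0.38·0.62·(-1.28)²/(0.23−0.38)² = 17.2.
At s = 17.2: P(θ<0.23) ≈ 0.091. Adjusting to match 0.1 gives s ≈ 16.00.
So α = 0.38·16.00 ≈ 6.08, β = 0.62·16.00 ≈ 9.92.

α ≈ 6.08, β ≈ 9.92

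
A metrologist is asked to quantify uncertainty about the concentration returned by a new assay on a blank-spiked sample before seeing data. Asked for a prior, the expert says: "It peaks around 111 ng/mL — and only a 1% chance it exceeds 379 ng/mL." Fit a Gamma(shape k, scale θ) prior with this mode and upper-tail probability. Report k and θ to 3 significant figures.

k ≈ 3.89, θ ≈ 38.4

Gamma(k,θ) with k>1 has mode (k−1)θ, so θ = 111/(k−1).
Need P(X < 379) = 0.99 with θ tied to k this way. Start at k = 2, θ = 111: P(X<379) ≈ 0.855.
Too low — raise k to concentrate. Iterating converges to k ≈ 3.89.
Then θ = 111/(3.89−1) ≈ 38.4.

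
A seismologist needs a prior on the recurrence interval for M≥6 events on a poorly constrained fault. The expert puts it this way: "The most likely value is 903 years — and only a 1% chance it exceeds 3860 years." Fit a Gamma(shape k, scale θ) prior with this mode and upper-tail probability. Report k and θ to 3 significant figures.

Gamma(k,θ) with k>1 has mode (k−1)θ, so θ = 903/(k−1).
Need P(X < 3860) = 0.99 with θ tied to k this way. Start at k = 2, θ = 903: P(X<3860) ≈ 0.927.
Too low — raise k to concentrate. Iterating converges to k ≈ 2.94.
Then θ = 903/(2.94−1) ≈ 464.

k ≈ 2.94, θ ≈ 464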